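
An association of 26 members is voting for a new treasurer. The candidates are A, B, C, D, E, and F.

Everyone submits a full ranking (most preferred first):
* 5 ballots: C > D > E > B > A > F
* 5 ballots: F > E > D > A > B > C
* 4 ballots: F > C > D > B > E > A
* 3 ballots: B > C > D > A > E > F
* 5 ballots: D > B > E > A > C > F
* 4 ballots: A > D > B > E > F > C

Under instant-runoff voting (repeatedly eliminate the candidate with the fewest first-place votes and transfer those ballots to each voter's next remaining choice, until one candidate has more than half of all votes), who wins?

D

Round 1: A 4, B 3, C 5, D 5, E 0, F 9. E eliminated.
Round 2: A 4, B 3, C 5, D 5, F 9. B eliminated.
Round 3: A 4, C 8, D 5, F 9. A eliminated.
Round 4: C 8, D 9, F 9. C eliminated.
Round 5: D 17, F 9. D has a majority (≥14).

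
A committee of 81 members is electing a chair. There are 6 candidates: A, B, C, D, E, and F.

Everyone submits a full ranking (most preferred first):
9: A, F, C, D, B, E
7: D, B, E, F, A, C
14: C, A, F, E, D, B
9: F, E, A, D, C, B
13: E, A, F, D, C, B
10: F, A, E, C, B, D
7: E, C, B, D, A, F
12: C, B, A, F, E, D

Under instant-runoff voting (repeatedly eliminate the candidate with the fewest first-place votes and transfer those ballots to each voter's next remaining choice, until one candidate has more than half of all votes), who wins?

F

Round 1: A 9, B 0, C 26, D 7, E 20, F 19. B eliminated.
Round 2: A 9, C 26, D 7, E 20, F 19. D eliminated.
Round 3: A 9, C 26, E 27, F 19. A eliminated.
Round 4: C 26, E 27, F 28. C eliminated.
Round 5: E 27, F 54. F has a majority (≥41).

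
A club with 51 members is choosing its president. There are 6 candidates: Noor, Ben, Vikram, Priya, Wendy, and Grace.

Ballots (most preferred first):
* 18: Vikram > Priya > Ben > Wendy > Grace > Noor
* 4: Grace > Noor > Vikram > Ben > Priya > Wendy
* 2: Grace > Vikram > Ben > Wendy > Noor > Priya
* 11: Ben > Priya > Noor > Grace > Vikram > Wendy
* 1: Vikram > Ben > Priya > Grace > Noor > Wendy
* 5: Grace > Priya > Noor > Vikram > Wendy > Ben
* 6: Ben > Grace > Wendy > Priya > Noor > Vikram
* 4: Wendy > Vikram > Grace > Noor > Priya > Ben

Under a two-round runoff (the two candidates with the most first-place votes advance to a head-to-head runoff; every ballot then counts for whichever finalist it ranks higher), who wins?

Round 1 first-place votes: Noor 0, Ben 17, Vikram 19, Priya 0, Wendy 4, Grace 11. Vikram and Ben advance.
Runoff: Vikram is ranked above Ben on 34 ballots, Ben above Vikram on 17.

Vikram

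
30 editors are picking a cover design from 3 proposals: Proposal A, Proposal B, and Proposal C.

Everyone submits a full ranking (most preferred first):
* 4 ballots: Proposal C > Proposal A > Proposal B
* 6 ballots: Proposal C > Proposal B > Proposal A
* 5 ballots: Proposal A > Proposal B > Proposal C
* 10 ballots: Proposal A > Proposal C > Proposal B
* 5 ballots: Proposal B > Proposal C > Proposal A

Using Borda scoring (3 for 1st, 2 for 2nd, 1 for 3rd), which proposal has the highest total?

Proposal A: 4×2 + 6×1 + 5×3 + 10×3 + 5×1 = 64
Proposal B: 4×1 + 6×2 + 5×2 + 10×1 + 5×3 = 51
Proposal C: 4×3 + 6×3 + 5×1 + 10×2 + 5×2 = 65

Proposal C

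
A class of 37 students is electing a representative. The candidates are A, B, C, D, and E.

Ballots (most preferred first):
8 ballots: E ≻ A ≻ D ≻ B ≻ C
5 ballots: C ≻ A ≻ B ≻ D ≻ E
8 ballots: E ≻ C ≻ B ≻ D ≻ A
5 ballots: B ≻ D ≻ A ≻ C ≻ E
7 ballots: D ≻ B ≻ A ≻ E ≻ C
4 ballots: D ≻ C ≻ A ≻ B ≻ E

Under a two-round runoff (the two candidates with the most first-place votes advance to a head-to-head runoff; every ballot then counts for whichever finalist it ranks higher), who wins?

Round 1 first-place votes: A 0, B 5, C 5, D 11, E 16. E and D advance.
Runoff: E is ranked above D on 16 ballots, D above E on 21.

D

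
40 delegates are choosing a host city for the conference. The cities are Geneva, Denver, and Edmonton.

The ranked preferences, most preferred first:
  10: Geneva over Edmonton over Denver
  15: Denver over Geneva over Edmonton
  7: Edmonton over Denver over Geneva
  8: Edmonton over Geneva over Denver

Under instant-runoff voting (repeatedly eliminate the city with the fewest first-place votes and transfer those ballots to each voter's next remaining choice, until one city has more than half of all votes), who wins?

Round 1: Geneva 10, Denver 15, Edmonton 15. Geneva eliminated.
Round 2: Denver 15, Edmonton 25. Edmonton has a majority (≥21).

Edmonton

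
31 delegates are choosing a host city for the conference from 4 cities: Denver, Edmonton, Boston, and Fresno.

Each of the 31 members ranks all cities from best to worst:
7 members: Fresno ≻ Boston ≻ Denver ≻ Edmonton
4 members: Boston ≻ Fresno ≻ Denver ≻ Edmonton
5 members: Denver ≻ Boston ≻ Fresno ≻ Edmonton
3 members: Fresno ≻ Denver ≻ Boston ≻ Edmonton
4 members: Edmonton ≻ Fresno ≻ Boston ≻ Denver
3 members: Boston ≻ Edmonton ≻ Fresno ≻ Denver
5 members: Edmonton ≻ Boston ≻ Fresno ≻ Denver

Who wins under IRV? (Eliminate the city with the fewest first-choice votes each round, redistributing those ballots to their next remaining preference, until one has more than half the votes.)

Round 1: Denver 5, Edmonton 9, Boston 7, Fresno 10. Denver eliminated.
Round 2: Edmonton 9, Boston 12, Fresno 10. Edmonton eliminated.
Round 3: Boston 17, Fresno 14. Boston has a majority (≥16).

Boston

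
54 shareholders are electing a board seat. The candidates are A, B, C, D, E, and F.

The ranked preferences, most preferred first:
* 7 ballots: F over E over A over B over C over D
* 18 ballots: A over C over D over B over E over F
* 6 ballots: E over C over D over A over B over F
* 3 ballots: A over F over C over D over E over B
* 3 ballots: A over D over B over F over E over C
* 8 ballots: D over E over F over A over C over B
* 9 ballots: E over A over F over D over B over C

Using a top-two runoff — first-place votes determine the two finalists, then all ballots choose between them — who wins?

E

Round 1 first-place votes: A 24, B 0, C 0, D 8, E 15, F 7. A and E advance.
Runoff: A is ranked above E on 24 ballots, E above A on 30.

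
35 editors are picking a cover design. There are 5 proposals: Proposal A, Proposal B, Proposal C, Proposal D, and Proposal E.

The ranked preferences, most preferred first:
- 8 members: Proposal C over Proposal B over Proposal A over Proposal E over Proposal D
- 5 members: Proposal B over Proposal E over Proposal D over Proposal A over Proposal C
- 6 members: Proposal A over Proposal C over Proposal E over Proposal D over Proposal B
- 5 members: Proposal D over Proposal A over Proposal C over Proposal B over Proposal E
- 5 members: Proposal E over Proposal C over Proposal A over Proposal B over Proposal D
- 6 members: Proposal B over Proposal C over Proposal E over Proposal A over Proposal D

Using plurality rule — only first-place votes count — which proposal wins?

Proposal B

First-place votes: Proposal A 6, Proposal B 11, Proposal C 8, Proposal D 5, Proposal E 5.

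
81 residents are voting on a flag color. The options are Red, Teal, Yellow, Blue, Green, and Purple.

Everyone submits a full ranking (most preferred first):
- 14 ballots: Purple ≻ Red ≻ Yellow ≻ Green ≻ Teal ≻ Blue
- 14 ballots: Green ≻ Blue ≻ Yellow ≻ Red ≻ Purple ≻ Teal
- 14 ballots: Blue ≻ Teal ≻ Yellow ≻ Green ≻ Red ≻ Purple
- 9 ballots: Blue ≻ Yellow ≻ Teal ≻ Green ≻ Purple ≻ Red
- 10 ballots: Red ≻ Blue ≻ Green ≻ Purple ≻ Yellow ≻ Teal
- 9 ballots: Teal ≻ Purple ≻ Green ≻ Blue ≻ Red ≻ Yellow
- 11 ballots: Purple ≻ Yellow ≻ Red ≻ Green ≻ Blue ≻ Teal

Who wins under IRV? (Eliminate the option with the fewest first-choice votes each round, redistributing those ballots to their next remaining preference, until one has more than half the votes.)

Round 1: Red 10, Teal 9, Yellow 0, Blue 23, Green 14, Purple 25. Yellow eliminated.
Round 2: Red 10, Teal 9, Blue 23, Green 14, Purple 25. Teal eliminated.
Round 3: Red 10, Blue 23, Green 14, Purple 34. Red eliminated.
Round 4: Blue 33, Green 14, Purple 34. Green eliminated.
Round 5: Blue 47, Purple 34. Blue has a majority (≥41).

Blue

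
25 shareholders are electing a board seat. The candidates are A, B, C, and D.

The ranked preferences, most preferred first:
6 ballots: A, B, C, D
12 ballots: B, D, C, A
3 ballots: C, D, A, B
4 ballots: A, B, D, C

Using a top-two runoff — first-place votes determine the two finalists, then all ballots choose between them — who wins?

A

Round 1 first-place votes: A 10, B 12, C 3, D 0. B and A advance.
Runoff: B is ranked above A on 12 ballots, A above B on 13.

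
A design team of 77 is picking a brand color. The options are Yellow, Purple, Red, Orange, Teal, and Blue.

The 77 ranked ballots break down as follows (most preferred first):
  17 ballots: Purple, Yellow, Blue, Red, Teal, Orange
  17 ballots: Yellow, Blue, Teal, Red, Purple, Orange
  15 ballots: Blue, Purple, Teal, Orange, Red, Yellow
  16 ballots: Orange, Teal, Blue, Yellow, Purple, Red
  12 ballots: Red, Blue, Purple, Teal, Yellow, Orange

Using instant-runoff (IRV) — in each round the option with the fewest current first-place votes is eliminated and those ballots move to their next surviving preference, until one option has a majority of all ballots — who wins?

Blue

Round 1: Yellow 17, Purple 17, Red 12, Orange 16, Teal 0, Blue 15. Teal eliminated.
Round 2: Yellow 17, Purple 17, Red 12, Orange 16, Blue 15. Red eliminated.
Round 3: Yellow 17, Purple 17, Orange 16, Blue 27. Orange eliminated.
Round 4: Yellow 17, Purple 17, Blue 43. Blue has a majority (≥39).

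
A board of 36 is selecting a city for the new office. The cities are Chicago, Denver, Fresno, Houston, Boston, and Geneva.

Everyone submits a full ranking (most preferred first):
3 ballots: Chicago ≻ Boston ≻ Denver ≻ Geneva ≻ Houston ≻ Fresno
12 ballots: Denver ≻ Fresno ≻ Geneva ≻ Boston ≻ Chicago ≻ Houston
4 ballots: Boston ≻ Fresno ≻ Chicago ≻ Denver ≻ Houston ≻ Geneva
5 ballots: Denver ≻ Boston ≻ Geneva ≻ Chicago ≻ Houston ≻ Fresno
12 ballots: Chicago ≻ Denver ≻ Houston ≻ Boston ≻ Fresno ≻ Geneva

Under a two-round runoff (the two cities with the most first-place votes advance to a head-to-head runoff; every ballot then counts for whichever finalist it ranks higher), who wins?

Round 1 first-place votes: Chicago 15, Denver 17, Fresno 0, Houston 0, Boston 4, Geneva 0. Denver and Chicago advance.
Runoff: Denver is ranked above Chicago on 17 ballots, Chicago above Denver on 19.

Chicago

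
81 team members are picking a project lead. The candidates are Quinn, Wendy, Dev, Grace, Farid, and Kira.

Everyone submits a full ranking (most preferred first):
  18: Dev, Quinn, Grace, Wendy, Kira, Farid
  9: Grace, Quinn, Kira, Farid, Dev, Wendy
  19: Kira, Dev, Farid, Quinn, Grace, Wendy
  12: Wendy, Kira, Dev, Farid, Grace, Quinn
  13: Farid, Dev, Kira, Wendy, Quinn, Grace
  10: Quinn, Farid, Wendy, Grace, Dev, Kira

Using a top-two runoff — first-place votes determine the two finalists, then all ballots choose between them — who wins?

Round 1 first-place votes: Quinn 10, Wendy 12, Dev 18, Grace 9, Farid 13, Kira 19. Kira and Dev advance.
Runoff: Kira is ranked above Dev on 40 ballots, Dev above Kira on 41.

Dev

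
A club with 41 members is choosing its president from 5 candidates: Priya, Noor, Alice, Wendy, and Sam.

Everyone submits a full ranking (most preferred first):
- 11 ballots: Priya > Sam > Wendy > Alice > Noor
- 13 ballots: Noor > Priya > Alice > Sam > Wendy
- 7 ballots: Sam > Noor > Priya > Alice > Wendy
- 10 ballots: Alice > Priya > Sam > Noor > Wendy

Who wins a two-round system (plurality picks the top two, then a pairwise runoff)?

Round 1 first-place votes: Priya 11, Noor 13, Alice 10, Wendy 0, Sam 7. Noor and Priya advance.
Runoff: Noor is ranked above Priya on 20 ballots, Priya above Noor on 21.

Priya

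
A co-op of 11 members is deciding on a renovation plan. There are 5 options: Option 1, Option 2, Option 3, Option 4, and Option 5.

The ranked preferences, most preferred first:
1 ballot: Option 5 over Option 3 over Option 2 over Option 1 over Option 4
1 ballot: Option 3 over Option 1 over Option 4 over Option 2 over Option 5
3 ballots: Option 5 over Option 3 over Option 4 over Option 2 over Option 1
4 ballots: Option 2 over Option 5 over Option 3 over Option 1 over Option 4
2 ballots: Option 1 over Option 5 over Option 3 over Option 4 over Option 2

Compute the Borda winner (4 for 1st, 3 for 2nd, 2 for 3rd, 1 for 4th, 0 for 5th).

Option 5

Option 1: 1×1 + 1×3 + 3×0 + 4×1 + 2×4 = 16
Option 2: 1×2 + 1×1 + 3×1 + 4×4 + 2×0 = 22
Option 3: 1×3 + 1×4 + 3×3 + 4×2 + 2×2 = 28
Option 4: 1×0 + 1×2 + 3×2 + 4×0 + 2×1 = 10
Option 5: 1×4 + 1×0 + 3×4 + 4×3 + 2×3 = 34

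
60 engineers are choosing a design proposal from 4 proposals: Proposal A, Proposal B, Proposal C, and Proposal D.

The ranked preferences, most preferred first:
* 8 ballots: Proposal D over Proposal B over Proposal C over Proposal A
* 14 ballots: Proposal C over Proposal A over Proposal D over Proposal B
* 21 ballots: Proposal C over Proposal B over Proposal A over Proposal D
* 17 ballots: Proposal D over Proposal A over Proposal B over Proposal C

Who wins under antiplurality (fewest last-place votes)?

Last-place votes: Proposal A 8, Proposal B 14, Proposal C 17, Proposal D 21.

Proposal A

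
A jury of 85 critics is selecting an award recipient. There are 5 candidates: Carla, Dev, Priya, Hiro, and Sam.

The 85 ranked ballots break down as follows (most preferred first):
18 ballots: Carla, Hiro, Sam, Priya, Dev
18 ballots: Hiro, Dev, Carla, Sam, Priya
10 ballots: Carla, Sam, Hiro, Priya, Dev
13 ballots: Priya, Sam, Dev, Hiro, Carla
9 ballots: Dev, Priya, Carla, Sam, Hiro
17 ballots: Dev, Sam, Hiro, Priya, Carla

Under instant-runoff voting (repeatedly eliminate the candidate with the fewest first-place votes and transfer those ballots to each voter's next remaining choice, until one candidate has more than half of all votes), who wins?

Dev

Round 1: Carla 28, Dev 26, Priya 13, Hiro 18, Sam 0. Sam eliminated.
Round 2: Carla 28, Dev 26, Priya 13, Hiro 18. Priya eliminated.
Round 3: Carla 28, Dev 39, Hiro 18. Hiro eliminated.
Round 4: Carla 28, Dev 57. Dev has a majority (≥43).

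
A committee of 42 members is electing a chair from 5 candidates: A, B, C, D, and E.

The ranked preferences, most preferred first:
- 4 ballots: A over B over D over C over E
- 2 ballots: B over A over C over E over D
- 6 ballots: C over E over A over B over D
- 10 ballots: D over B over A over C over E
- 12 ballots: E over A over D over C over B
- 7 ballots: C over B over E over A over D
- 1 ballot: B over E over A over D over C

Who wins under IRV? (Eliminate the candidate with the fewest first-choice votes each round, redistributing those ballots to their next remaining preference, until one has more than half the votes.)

Round 1: A 4, B 3, C 13, D 10, E 12. B eliminated.
Round 2: A 6, C 13, D 10, E 13. A eliminated.
Round 3: C 15, D 14, E 13. E eliminated.
Round 4: C 15, D 27. D has a majority (≥22).

D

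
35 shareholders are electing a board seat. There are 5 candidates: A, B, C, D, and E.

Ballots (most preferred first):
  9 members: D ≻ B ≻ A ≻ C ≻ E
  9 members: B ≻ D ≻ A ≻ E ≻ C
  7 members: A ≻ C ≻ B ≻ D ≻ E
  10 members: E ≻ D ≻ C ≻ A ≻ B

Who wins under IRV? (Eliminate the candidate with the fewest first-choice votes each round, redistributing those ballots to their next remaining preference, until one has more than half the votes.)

Round 1: A 7, B 9, C 0, D 9, E 10. C eliminated.
Round 2: A 7, B 9, D 9, E 10. A eliminated.
Round 3: B 16, D 9, E 10. D eliminated.
Round 4: B 25, E 10. B has a majority (≥18).

B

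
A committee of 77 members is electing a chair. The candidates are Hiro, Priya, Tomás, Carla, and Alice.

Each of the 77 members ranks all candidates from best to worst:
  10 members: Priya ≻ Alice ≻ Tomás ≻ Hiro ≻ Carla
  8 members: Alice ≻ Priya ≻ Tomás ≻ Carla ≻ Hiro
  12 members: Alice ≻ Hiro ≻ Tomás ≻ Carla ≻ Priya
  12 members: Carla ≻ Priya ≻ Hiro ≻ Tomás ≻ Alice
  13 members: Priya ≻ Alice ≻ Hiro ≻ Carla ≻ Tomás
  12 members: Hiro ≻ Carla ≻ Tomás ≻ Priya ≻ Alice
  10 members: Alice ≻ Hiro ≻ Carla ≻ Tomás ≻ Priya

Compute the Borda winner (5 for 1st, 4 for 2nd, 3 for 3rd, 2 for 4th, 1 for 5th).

Hiro: 10×2 + 8×1 + 12×4 + 12×3 + 13×3 + 12×5 + 10×4 = 251
Priya: 10×5 + 8×4 + 12×1 + 12×4 + 13×5 + 12×2 + 10×1 = 241
Tomás: 10×3 + 8×3 + 12×3 + 12×2 + 13×1 + 12×3 + 10×2 = 183
Carla: 10×1 + 8×2 + 12×2 + 12×5 + 13×2 + 12×4 + 10×3 = 214
Alice: 10×4 + 8×5 + 12×5 + 12×1 + 13×4 + 12×1 + 10×5 = 266

Alice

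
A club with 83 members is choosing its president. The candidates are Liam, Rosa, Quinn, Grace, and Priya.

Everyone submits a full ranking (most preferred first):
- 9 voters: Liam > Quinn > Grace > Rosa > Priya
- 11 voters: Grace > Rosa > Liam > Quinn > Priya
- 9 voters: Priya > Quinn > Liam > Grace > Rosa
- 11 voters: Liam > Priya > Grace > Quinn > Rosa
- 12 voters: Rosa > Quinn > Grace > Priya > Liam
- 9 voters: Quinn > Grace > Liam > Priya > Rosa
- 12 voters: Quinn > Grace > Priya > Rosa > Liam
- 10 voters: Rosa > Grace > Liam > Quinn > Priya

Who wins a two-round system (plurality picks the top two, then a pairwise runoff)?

Round 1 first-place votes: Liam 20, Rosa 22, Quinn 21, Grace 11, Priya 9. Rosa and Quinn advance.
Runoff: Rosa is ranked above Quinn on 33 ballots, Quinn above Rosa on 50.

Quinn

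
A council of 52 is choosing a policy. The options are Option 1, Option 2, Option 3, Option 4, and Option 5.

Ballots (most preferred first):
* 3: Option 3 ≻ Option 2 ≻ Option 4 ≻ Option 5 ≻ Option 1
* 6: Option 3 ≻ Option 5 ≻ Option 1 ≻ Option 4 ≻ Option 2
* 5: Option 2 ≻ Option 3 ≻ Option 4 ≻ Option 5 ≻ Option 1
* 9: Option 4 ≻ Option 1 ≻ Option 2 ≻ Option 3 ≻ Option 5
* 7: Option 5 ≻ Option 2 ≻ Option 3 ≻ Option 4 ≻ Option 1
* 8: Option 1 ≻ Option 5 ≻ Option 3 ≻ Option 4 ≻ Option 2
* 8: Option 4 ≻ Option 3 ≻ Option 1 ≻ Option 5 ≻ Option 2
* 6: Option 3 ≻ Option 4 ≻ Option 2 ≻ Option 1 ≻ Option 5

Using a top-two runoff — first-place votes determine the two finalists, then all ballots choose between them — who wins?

Option 3

Round 1 first-place votes: Option 1 8, Option 2 5, Option 3 15, Option 4 17, Option 5 7. Option 4 and Option 3 advance.
Runoff: Option 4 is ranked above Option 3 on 17 ballots, Option 3 above Option 4 on 35.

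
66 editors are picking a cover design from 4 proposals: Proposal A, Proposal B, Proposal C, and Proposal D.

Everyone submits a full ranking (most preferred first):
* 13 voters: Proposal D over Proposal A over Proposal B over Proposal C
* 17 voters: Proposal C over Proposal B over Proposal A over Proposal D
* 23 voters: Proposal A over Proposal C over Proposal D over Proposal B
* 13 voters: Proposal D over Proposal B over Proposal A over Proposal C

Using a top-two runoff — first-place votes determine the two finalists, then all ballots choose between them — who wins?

Proposal A

Round 1 first-place votes: Proposal A 23, Proposal B 0, Proposal C 17, Proposal D 26. Proposal D and Proposal A advance.
Runoff: Proposal D is ranked above Proposal A on 26 ballots, Proposal A above Proposal D on 40.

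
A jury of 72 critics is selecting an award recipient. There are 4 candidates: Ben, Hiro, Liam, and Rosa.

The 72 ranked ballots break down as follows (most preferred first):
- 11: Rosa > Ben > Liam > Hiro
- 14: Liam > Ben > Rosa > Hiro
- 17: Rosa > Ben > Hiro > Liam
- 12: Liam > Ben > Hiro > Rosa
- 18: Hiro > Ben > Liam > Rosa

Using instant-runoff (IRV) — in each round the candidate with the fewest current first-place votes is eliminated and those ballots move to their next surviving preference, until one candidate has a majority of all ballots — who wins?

Liam

Round 1: Ben 0, Hiro 18, Liam 26, Rosa 28. Ben eliminated.
Round 2: Hiro 18, Liam 26, Rosa 28. Hiro eliminated.
Round 3: Liam 44, Rosa 28. Liam has a majority (≥37).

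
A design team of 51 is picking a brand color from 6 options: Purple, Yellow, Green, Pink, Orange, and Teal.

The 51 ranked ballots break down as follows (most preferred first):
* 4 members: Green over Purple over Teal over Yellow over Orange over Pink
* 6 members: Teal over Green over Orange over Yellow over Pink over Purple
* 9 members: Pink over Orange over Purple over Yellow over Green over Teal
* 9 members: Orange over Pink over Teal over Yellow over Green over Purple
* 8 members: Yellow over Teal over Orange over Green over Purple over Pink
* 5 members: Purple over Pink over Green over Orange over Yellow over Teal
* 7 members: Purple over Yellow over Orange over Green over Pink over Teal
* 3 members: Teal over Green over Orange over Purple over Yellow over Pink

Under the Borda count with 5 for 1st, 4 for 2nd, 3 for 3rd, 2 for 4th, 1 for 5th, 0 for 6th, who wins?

Purple: 4×4 + 6×0 + 9×3 + 9×0 + 8×1 + 5×5 + 7×5 + 3×2 = 117
Yellow: 4×2 + 6×2 + 9×2 + 9×2 + 8×5 + 5×1 + 7×4 + 3×1 = 132
Green: 4×5 + 6×4 + 9×1 + 9×1 + 8×2 + 5×3 + 7×2 + 3×4 = 119
Pink: 4×0 + 6×1 + 9×5 + 9×4 + 8×0 + 5×4 + 7×1 + 3×0 = 114
Orange: 4×1 + 6×3 + 9×4 + 9×5 + 8×3 + 5×2 + 7×3 + 3×3 = 167
Teal: 4×3 + 6×5 + 9×0 + 9×3 + 8×4 + 5×0 + 7×0 + 3×5 = 116

Orange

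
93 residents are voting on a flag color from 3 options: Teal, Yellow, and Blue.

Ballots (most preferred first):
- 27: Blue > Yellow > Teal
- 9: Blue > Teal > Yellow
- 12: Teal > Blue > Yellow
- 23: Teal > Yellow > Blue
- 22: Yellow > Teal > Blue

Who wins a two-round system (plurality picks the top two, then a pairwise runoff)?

Teal

Round 1 first-place votes: Teal 35, Yellow 22, Blue 36. Blue and Teal advance.
Runoff: Blue is ranked above Teal on 36 ballots, Teal above Blue on 57.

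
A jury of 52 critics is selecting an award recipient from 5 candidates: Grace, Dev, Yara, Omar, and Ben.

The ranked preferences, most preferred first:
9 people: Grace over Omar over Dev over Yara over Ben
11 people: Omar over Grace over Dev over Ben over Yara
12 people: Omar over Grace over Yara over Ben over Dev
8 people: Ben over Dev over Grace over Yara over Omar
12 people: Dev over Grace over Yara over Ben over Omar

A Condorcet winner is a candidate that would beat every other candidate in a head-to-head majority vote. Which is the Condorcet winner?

Grace

Grace vs Dev: 32–20
Grace vs Yara: 52–0
Grace vs Omar: 29–23
Grace vs Ben: 44–8
Grace beats every other candidate.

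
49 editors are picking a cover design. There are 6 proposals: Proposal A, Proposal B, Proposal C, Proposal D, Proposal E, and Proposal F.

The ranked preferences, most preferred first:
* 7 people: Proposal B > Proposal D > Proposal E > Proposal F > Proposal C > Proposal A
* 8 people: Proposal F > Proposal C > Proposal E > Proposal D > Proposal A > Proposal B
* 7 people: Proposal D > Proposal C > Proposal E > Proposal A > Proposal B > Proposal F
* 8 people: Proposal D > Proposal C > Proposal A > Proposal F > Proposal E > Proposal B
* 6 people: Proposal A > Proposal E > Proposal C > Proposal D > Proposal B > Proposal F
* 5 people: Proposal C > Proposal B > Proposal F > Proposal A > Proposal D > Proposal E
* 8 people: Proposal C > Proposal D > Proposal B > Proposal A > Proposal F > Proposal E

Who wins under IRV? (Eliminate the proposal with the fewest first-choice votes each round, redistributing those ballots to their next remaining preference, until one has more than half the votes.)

Proposal C

Round 1: Proposal A 6, Proposal B 7, Proposal C 13, Proposal D 15, Proposal E 0, Proposal F 8. Proposal E eliminated.
Round 2: Proposal A 6, Proposal B 7, Proposal C 13, Proposal D 15, Proposal F 8. Proposal A eliminated.
Round 3: Proposal B 7, Proposal C 19, Proposal D 15, Proposal F 8. Proposal B eliminated.
Round 4: Proposal C 19, Proposal D 22, Proposal F 8. Proposal F eliminated.
Round 5: Proposal C 27, Proposal D 22. Proposal C has a majority (≥25).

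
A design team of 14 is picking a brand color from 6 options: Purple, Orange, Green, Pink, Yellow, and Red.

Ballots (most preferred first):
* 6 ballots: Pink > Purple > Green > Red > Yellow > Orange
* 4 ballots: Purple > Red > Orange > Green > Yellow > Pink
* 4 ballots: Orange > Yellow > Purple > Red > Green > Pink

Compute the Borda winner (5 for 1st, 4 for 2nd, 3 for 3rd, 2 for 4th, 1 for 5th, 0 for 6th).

Purple: 6×4 + 4×5 + 4×3 = 56
Orange: 6×0 + 4×3 + 4×5 = 32
Green: 6×3 + 4×2 + 4×1 = 30
Pink: 6×5 + 4×0 + 4×0 = 30
Yellow: 6×1 + 4×1 + 4×4 = 26
Red: 6×2 + 4×4 + 4×2 = 36

Purple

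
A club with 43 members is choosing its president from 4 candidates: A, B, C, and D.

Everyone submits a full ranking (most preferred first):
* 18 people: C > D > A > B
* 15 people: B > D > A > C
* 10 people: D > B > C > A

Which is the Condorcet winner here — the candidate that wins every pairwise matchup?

D vs A: 43–0
D vs B: 28–15
D vs C: 25–18
D beats every other candidate.

D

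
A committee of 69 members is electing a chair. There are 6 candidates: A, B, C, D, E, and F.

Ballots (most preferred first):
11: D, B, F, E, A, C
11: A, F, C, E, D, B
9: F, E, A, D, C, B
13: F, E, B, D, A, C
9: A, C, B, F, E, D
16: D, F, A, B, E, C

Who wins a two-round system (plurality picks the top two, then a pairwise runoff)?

F

Round 1 first-place votes: A 20, B 0, C 0, D 27, E 0, F 22. D and F advance.
Runoff: D is ranked above F on 27 ballots, F above D on 42.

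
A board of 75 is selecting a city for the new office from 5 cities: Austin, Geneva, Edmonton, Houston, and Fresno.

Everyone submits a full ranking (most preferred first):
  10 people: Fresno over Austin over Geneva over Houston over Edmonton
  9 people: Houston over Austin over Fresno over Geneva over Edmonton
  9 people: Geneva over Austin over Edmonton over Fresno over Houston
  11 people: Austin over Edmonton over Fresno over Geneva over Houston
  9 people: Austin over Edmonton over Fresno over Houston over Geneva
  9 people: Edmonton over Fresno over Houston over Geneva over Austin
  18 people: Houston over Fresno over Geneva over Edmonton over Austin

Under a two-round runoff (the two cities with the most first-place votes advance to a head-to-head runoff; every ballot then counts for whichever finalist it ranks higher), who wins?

Austin

Round 1 first-place votes: Austin 20, Geneva 9, Edmonton 9, Houston 27, Fresno 10. Houston and Austin advance.
Runoff: Houston is ranked above Austin on 36 ballots, Austin above Houston on 39.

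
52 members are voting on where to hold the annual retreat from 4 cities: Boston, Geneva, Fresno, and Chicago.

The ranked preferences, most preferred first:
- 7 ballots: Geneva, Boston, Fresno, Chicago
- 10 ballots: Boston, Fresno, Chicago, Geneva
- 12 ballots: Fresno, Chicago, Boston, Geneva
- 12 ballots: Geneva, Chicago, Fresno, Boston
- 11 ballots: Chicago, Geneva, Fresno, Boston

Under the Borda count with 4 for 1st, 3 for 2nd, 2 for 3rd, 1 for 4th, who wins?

Chicago

Boston: 7×3 + 10×4 + 12×2 + 12×1 + 11×1 = 108
Geneva: 7×4 + 10×1 + 12×1 + 12×4 + 11×3 = 131
Fresno: 7×2 + 10×3 + 12×4 + 12×2 + 11×2 = 138
Chicago: 7×1 + 10×2 + 12×3 + 12×3 + 11×4 = 143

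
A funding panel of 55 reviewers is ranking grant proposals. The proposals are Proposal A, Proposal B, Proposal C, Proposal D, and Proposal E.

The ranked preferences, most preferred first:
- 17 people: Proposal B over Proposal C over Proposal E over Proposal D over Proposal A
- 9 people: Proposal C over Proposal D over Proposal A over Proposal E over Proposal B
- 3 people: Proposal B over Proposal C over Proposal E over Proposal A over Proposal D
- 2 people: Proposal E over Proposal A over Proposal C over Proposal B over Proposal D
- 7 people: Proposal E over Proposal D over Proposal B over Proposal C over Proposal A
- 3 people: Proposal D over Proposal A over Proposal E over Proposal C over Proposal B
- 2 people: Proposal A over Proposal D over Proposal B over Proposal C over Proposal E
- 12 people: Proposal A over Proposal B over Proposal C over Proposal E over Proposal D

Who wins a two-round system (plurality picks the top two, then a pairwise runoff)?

Proposal A

Round 1 first-place votes: Proposal A 14, Proposal B 20, Proposal C 9, Proposal D 3, Proposal E 9. Proposal B and Proposal A advance.
Runoff: Proposal B is ranked above Proposal A on 27 ballots, Proposal A above Proposal B on 28.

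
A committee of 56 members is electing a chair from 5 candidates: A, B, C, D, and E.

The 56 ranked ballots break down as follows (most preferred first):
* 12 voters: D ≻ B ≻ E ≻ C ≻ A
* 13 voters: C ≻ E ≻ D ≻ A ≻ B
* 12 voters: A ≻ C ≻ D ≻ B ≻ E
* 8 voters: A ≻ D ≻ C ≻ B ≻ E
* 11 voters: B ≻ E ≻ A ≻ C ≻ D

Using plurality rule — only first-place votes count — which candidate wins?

First-place votes: A 20, B 11, C 13, D 12, E 0.

A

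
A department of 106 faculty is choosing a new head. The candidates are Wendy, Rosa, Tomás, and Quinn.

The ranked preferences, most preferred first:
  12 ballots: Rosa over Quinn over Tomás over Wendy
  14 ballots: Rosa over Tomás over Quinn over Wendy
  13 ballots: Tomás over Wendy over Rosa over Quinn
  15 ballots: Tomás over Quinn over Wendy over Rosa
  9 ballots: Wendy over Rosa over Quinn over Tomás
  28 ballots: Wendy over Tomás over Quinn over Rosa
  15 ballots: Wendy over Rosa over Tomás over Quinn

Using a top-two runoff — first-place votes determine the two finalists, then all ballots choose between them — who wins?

Tomás

Round 1 first-place votes: Wendy 52, Rosa 26, Tomás 28, Quinn 0. Wendy and Tomás advance.
Runoff: Wendy is ranked above Tomás on 52 ballots, Tomás above Wendy on 54.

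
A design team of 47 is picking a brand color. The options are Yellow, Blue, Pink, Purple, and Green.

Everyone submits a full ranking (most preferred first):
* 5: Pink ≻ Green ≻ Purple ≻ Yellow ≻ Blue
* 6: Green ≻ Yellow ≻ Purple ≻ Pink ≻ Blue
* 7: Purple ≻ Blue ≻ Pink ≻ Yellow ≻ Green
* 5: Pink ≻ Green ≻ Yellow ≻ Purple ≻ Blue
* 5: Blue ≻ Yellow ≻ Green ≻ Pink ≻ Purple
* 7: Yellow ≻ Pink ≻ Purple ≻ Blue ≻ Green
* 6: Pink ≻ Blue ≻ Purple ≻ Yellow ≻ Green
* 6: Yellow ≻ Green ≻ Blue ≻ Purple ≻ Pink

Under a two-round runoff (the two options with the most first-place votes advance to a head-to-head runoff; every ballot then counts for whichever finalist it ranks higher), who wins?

Round 1 first-place votes: Yellow 13, Blue 5, Pink 16, Purple 7, Green 6. Pink and Yellow advance.
Runoff: Pink is ranked above Yellow on 23 ballots, Yellow above Pink on 24.

Yellow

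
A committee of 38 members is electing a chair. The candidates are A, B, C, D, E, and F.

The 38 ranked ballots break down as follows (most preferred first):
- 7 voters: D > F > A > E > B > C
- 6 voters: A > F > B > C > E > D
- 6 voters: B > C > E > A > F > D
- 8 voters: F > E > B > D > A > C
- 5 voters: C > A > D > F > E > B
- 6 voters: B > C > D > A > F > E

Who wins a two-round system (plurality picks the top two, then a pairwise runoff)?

F

Round 1 first-place votes: A 6, B 12, C 5, D 7, E 0, F 8. B and F advance.
Runoff: B is ranked above F on 12 ballots, F above B on 26.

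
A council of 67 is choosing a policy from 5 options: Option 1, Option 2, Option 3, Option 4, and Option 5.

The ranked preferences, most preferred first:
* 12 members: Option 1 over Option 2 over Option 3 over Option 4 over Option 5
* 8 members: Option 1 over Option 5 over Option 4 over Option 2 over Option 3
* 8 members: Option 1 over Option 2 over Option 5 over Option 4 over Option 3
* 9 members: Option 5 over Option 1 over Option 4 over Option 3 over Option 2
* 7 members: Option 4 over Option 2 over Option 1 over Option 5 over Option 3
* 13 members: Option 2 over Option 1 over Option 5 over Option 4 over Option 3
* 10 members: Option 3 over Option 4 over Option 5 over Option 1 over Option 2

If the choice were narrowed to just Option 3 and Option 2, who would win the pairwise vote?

Option 2

Option 3 is ranked above Option 2 on 19 ballots; Option 2 above Option 3 on 48.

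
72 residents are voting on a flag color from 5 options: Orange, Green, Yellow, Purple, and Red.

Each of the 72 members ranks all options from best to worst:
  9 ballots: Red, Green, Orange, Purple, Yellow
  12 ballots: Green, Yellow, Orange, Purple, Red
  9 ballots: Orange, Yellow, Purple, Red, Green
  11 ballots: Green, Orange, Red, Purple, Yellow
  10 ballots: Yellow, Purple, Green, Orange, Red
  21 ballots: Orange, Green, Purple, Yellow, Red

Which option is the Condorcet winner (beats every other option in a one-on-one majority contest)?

Green

Green vs Orange: 42–30
Green vs Yellow: 53–19
Green vs Purple: 53–19
Green vs Red: 54–18
Green beats every other option.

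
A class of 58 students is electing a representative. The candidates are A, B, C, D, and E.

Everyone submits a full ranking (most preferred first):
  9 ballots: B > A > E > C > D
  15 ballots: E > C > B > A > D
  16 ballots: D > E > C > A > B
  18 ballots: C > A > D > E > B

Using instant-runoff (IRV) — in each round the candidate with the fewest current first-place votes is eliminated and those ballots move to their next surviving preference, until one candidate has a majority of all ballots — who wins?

Round 1: A 0, B 9, C 18, D 16, E 15. A eliminated.
Round 2: B 9, C 18, D 16, E 15. B eliminated.
Round 3: C 18, D 16, E 24. D eliminated.
Round 4: C 18, E 40. E has a majority (≥30).

E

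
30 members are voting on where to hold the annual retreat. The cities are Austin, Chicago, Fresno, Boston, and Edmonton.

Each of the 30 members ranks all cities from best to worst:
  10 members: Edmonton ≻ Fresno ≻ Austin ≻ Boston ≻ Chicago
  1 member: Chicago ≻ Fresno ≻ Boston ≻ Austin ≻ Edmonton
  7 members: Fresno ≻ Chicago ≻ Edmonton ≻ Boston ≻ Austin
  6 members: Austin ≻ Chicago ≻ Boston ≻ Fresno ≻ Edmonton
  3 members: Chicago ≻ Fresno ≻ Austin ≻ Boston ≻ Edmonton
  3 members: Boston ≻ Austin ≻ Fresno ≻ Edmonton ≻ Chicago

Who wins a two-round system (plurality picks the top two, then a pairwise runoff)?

Fresno

Round 1 first-place votes: Austin 6, Chicago 4, Fresno 7, Boston 3, Edmonton 10. Edmonton and Fresno advance.
Runoff: Edmonton is ranked above Fresno on 10 ballots, Fresno above Edmonton on 20.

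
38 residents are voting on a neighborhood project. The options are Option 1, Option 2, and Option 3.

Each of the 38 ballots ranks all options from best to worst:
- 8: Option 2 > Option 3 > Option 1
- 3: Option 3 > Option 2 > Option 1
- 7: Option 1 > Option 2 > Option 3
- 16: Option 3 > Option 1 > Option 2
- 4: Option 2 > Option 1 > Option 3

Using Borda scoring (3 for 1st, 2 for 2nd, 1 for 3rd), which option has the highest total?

Option 1: 8×1 + 3×1 + 7×3 + 16×2 + 4×2 = 72
Option 2: 8×3 + 3×2 + 7×2 + 16×1 + 4×3 = 72
Option 3: 8×2 + 3×3 + 7×1 + 16×3 + 4×1 = 84

Option 3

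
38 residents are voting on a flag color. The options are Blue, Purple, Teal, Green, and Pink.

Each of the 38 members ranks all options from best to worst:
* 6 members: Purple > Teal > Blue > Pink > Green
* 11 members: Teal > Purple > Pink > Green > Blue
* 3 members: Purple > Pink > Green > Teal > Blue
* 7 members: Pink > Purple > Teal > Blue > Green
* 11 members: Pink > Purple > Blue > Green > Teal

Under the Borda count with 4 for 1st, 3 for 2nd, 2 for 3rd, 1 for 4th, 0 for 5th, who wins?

Purple

Blue: 6×2 + 11×0 + 3×0 + 7×1 + 11×2 = 41
Purple: 6×4 + 11×3 + 3×4 + 7×3 + 11×3 = 123
Teal: 6×3 + 11×4 + 3×1 + 7×2 + 11×0 = 79
Green: 6×0 + 11×1 + 3×2 + 7×0 + 11×1 = 28
Pink: 6×1 + 11×2 + 3×3 + 7×4 + 11×4 = 109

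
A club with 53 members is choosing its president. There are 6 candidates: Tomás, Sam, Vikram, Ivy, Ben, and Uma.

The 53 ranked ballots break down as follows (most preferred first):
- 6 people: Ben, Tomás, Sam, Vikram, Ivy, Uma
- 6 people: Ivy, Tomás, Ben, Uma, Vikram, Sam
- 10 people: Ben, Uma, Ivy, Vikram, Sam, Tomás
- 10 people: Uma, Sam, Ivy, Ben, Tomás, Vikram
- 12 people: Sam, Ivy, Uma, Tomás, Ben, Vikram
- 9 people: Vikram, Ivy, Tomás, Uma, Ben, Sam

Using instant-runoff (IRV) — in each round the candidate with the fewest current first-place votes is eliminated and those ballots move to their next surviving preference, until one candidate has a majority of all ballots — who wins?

Round 1: Tomás 0, Sam 12, Vikram 9, Ivy 6, Ben 16, Uma 10. Tomás eliminated.
Round 2: Sam 12, Vikram 9, Ivy 6, Ben 16, Uma 10. Ivy eliminated.
Round 3: Sam 12, Vikram 9, Ben 22, Uma 10. Vikram eliminated.
Round 4: Sam 12, Ben 22, Uma 19. Sam eliminated.
Round 5: Ben 22, Uma 31. Uma has a majority (≥27).

Uma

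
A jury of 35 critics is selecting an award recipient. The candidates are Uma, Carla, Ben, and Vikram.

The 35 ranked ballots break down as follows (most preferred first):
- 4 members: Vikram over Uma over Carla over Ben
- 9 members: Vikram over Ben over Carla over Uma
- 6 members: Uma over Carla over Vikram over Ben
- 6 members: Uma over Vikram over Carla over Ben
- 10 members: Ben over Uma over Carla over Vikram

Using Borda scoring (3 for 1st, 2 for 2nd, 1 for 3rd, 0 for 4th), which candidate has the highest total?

Uma

Uma: 4×2 + 9×0 + 6×3 + 6×3 + 10×2 = 64
Carla: 4×1 + 9×1 + 6×2 + 6×1 + 10×1 = 41
Ben: 4×0 + 9×2 + 6×0 + 6×0 + 10×3 = 48
Vikram: 4×3 + 9×3 + 6×1 + 6×2 + 10×0 = 57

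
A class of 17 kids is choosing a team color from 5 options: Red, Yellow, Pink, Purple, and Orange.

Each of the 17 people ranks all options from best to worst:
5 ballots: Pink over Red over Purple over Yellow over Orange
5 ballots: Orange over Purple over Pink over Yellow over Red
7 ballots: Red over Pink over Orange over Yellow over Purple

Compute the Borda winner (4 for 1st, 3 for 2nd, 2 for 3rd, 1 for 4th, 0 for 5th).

Red: 5×3 + 5×0 + 7×4 = 43
Yellow: 5×1 + 5×1 + 7×1 = 17
Pink: 5×4 + 5×2 + 7×3 = 51
Purple: 5×2 + 5×3 + 7×0 = 25
Orange: 5×0 + 5×4 + 7×2 = 34

Pink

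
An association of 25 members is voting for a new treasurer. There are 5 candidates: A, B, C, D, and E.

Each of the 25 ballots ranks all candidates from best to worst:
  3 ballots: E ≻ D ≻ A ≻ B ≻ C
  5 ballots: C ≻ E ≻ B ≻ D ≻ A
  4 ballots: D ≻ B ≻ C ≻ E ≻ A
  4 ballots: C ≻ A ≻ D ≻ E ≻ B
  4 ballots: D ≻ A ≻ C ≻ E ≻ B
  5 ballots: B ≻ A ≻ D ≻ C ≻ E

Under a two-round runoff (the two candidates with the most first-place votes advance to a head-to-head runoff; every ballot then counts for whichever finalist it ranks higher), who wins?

D

Round 1 first-place votes: A 0, B 5, C 9, D 8, E 3. C and D advance.
Runoff: C is ranked above D on 9 ballots, D above C on 16.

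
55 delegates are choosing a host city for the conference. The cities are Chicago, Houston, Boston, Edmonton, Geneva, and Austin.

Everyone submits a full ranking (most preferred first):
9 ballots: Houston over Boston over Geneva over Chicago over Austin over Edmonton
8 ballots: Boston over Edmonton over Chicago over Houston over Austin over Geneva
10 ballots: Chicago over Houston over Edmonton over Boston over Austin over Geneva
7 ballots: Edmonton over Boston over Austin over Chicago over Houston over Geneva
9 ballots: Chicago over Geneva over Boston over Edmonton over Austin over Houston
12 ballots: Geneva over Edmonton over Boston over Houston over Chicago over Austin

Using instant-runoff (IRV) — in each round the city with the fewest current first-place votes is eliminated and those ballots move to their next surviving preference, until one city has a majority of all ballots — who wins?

Round 1: Chicago 19, Houston 9, Boston 8, Edmonton 7, Geneva 12, Austin 0. Austin eliminated.
Round 2: Chicago 19, Houston 9, Boston 8, Edmonton 7, Geneva 12. Edmonton eliminated.
Round 3: Chicago 19, Houston 9, Boston 15, Geneva 12. Houston eliminated.
Round 4: Chicago 19, Boston 24, Geneva 12. Geneva eliminated.
Round 5: Chicago 19, Boston 36. Boston has a majority (≥28).

Boston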